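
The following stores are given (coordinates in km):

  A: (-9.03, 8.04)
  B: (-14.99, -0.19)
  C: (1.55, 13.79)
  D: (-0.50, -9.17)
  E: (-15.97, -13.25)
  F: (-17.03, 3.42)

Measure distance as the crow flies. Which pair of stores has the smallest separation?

Pairwise distances:
A–B: √((-5.96)² + (-8.23)²) = √(35.5216 + 67.7329) = 10.16 km
A–C: √((10.58)² + (5.75)²) = √(111.9364 + 33.0625) = 12.04 km
A–D: √((8.53)² + (-17.21)²) = √(72.7609 + 296.1841) = 19.21 km
A–E: √((-6.94)² + (-21.29)²) = √(48.1636 + 453.2641) = 22.39 km
A–F: √((-8.00)² + (-4.62)²) = √(64.0000 + 21.3444) = 9.24 km
B–C: √((16.54)² + (13.98)²) = √(273.5716 + 195.4404) = 21.66 km
B–D: √((14.49)² + (-8.98)²) = √(209.9601 + 80.6404) = 17.05 km
B–E: √((-0.98)² + (-13.06)²) = √(0.9604 + 170.5636) = 13.10 km
B–F: √((-2.04)² + (3.61)²) = √(4.1616 + 13.0321) = 4.15 km
C–D: √((-2.05)² + (-22.96)²) = √(4.2025 + 527.1616) = 23.05 km
C–E: √((-17.52)² + (-27.04)²) = √(306.9504 + 731.1616) = 32.22 km
C–F: √((-18.58)² + (-10.37)²) = √(345.2164 + 107.5369) = 21.28 km
D–E: √((-15.47)² + (-4.08)²) = √(239.3209 + 16.6464) = 16.00 km
D–F: √((-16.53)² + (12.59)²) = √(273.2409 + 158.5081) = 20.78 km
E–F: √((-1.06)² + (16.67)²) = √(1.1236 + 277.8889) = 16.70 km
Closest pair: B–F at 4.15 km.

B and F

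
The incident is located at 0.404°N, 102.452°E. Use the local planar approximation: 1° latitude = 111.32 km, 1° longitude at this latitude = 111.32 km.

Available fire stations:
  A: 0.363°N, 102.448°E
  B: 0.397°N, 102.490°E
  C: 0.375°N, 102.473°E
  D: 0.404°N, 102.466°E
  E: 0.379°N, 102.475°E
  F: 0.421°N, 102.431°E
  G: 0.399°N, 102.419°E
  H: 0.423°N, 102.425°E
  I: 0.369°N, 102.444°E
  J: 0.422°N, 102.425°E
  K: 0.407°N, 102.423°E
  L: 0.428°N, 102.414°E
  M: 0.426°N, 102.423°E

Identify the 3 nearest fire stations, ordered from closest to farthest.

Distances from 0.404°N, 102.452°E:
A: √((-0.041·111.32)² + (-0.004·111.32)²) = √(20.83119 + 0.19827) = 4.586 km
B: √((-0.007·111.32)² + (0.038·111.32)²) = √(0.60721 + 17.89425) = 4.301 km
C: √((-0.029·111.32)² + (0.021·111.32)²) = √(10.42179 + 5.46493) = 3.986 km
D: √((0.000·111.32)² + (0.014·111.32)²) = √(0.00000 + 2.42886) = 1.558 km
E: √((-0.025·111.32)² + (0.023·111.32)²) = √(7.74509 + 6.55544) = 3.782 km
F: √((0.017·111.32)² + (-0.021·111.32)²) = √(3.58133 + 5.46493) = 3.008 km
G: √((-0.005·111.32)² + (-0.033·111.32)²) = √(0.30980 + 13.49504) = 3.715 km
H: √((0.019·111.32)² + (-0.027·111.32)²) = √(4.47356 + 9.03387) = 3.675 km
I: √((-0.035·111.32)² + (-0.008·111.32)²) = √(15.18037 + 0.79310) = 3.997 km
J: √((0.018·111.32)² + (-0.027·111.32)²) = √(4.01505 + 9.03387) = 3.612 km
K: √((0.003·111.32)² + (-0.029·111.32)²) = √(0.11153 + 10.42179) = 3.246 km
L: √((0.024·111.32)² + (-0.038·111.32)²) = √(7.13787 + 17.89425) = 5.003 km
M: √((0.022·111.32)² + (-0.029·111.32)²) = √(5.99780 + 10.42179) = 4.052 km
Sorted: D (1.558 km) < F (3.008 km) < K (3.246 km) < J (3.612 km) < H (3.675 km) < …

D, F, K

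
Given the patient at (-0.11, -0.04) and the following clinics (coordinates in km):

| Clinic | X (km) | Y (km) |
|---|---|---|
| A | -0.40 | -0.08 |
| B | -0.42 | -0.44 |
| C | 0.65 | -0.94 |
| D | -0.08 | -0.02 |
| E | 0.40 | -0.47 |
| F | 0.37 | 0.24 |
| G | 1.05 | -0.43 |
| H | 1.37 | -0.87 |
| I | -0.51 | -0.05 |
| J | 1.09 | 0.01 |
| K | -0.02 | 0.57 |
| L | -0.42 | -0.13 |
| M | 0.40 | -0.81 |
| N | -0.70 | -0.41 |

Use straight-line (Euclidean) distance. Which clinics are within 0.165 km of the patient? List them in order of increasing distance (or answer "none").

D

Distances from (-0.11, -0.04):
A: 0.29 km
B: 0.51 km
C: 1.18 km
D: 0.04 km
E: 0.67 km
F: 0.56 km
G: 1.22 km
H: 1.70 km
I: 0.40 km
J: 1.20 km
K: 0.62 km
L: 0.32 km
M: 0.92 km
N: 0.70 km
Threshold 0.165 km: D (0.04 km) is within range.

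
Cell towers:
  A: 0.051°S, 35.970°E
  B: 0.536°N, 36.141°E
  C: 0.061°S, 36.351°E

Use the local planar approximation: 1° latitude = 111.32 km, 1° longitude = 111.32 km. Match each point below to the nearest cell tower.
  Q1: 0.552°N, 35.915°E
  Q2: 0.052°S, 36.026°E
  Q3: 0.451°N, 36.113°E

Q1 at 0.552°N, 35.915°E:
  A: 67.405 km
  B: 25.221 km
  C: 83.739 km
  → nearest: B (25.221 km)
Q2 at 0.052°S, 36.026°E:
  A: 6.235 km
  B: 66.696 km
  C: 36.193 km
  → nearest: A (6.235 km)
Q3 at 0.451°N, 36.113°E:
  A: 58.106 km
  B: 9.962 km
  C: 62.853 km
  → nearest: B (9.962 km)

Q1→B; Q2→A; Q3→B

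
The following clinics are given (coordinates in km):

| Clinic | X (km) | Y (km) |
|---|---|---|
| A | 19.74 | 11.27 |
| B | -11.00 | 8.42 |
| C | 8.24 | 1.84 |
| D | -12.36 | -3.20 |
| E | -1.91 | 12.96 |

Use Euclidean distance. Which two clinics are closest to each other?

Pairwise distances:
A–B: √((-30.74)² + (-2.85)²) = √(944.9476 + 8.1225) = 30.87 km
A–C: √((-11.50)² + (-9.43)²) = √(132.2500 + 88.9249) = 14.87 km
A–D: √((-32.10)² + (-14.47)²) = √(1030.4100 + 209.3809) = 35.21 km
A–E: √((-21.65)² + (1.69)²) = √(468.7225 + 2.8561) = 21.72 km
B–C: √((19.24)² + (-6.58)²) = √(370.1776 + 43.2964) = 20.33 km
B–D: √((-1.36)² + (-11.62)²) = √(1.8496 + 135.0244) = 11.70 km
B–E: √((9.09)² + (4.54)²) = √(82.6281 + 20.6116) = 10.16 km
C–D: √((-20.60)² + (-5.04)²) = √(424.3600 + 25.4016) = 21.21 km
C–E: √((-10.15)² + (11.12)²) = √(103.0225 + 123.6544) = 15.06 km
D–E: √((10.45)² + (16.16)²) = √(109.2025 + 261.1456) = 19.24 km
Closest pair: B–E at 10.16 km.

B and E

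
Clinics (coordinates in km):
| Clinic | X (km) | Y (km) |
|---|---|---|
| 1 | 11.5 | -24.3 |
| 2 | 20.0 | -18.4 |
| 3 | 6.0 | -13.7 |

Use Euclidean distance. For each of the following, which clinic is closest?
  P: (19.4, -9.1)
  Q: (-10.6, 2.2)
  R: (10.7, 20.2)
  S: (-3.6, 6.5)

P at (19.4, -9.1):
  1: 17.13 km
  2: 9.32 km
  3: 14.17 km
  → nearest: 2 (9.32 km)
Q at (-10.6, 2.2):
  1: 34.51 km
  2: 36.89 km
  3: 22.99 km
  → nearest: 3 (22.99 km)
R at (10.7, 20.2):
  1: 44.51 km
  2: 39.70 km
  3: 34.22 km
  → nearest: 3 (34.22 km)
S at (-3.6, 6.5):
  1: 34.30 km
  2: 34.31 km
  3: 22.37 km
  → nearest: 3 (22.37 km)

P→2; Q→3; R→3; S→3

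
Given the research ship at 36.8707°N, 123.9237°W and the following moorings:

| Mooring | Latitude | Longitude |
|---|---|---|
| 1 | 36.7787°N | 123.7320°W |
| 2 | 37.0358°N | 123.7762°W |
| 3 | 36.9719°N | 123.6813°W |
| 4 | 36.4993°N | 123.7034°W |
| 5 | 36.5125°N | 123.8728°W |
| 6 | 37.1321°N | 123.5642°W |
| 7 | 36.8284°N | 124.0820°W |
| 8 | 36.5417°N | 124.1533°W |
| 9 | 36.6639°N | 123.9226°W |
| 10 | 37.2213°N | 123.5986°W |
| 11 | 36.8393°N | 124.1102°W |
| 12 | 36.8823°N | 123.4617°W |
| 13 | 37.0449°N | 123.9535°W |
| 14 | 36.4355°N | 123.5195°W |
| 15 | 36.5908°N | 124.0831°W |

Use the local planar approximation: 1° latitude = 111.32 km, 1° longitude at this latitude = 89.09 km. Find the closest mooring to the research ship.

7

Distances from 36.8707°N, 123.9237°W:
1: √((-0.0920·111.32)² + (0.1917·89.09)²) = √(104.887093 + 291.676973) = 19.9139 km
2: √((0.1651·111.32)² + (0.1475·89.09)²) = √(337.785141 + 172.679968) = 22.5935 km
3: √((0.1012·111.32)² + (0.2424·89.09)²) = √(126.913383 + 466.361992) = 24.3572 km
4: √((-0.3714·111.32)² + (0.2203·89.09)²) = √(1709.346843 + 385.200562) = 45.7662 km
5: √((-0.3582·111.32)² + (0.0509·89.09)²) = √(1590.001589 + 20.563332) = 40.1318 km
6: √((0.2614·111.32)² + (0.3595·89.09)²) = √(846.754595 + 1025.783496) = 43.2728 km
7: √((-0.0423·111.32)² + (-0.1583·89.09)²) = √(22.173136 + 198.893114) = 14.8683 km
8: √((-0.3290·111.32)² + (-0.2296·89.09)²) = √(1341.337886 + 418.409643) = 41.9493 km
9: √((-0.2068·111.32)² + (0.0011·89.09)²) = √(529.965336 + 0.009604) = 23.0212 km
10: √((0.3506·111.32)² + (0.3251·89.09)²) = √(1523.246605 + 838.864579) = 48.6016 km
11: √((-0.0314·111.32)² + (-0.1865·89.09)²) = √(12.218157 + 276.067696) = 16.9790 km
12: √((0.0116·111.32)² + (0.4620·89.09)²) = √(1.667487 + 1694.111026) = 41.1798 km
13: √((0.1742·111.32)² + (-0.0298·89.09)²) = √(376.047492 + 7.048398) = 19.5728 km
14: √((-0.4352·111.32)² + (0.4042·89.09)²) = √(2347.059874 + 1296.732920) = 60.3638 km
15: √((-0.2799·111.32)² + (-0.1594·89.09)²) = √(970.850128 + 201.666867) = 34.2420 km
Minimum: 7 at 14.8683 km.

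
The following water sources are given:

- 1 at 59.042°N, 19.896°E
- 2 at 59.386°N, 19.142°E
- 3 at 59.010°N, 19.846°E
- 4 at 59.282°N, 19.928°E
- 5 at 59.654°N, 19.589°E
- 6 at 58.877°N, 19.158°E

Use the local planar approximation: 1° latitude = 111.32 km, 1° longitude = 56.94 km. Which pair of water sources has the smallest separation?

Pairwise distances:
1–2: 57.530 km
1–3: 4.560 km
1–4: 26.779 km
1–5: 70.335 km
1–6: 45.861 km
2–3: 57.955 km
2–4: 46.228 km
2–5: 39.216 km
2–6: 56.669 km
3–4: 30.637 km
3–5: 73.168 km
3–6: 41.879 km
4–5: 45.689 km
4–6: 62.888 km
5–6: 89.910 km
Closest pair: 1–3 at 4.560 km.

1 and 3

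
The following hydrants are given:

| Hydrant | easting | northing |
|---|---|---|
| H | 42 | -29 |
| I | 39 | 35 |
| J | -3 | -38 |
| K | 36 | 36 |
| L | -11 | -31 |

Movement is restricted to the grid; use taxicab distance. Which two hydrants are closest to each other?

I and K

Pairwise distances:
H–I: 67
H–J: 54
H–K: 71
H–L: 55
I–J: 115
I–K: 4
I–L: 116
J–K: 113
J–L: 15
K–L: 114
Closest pair: I–K at 4.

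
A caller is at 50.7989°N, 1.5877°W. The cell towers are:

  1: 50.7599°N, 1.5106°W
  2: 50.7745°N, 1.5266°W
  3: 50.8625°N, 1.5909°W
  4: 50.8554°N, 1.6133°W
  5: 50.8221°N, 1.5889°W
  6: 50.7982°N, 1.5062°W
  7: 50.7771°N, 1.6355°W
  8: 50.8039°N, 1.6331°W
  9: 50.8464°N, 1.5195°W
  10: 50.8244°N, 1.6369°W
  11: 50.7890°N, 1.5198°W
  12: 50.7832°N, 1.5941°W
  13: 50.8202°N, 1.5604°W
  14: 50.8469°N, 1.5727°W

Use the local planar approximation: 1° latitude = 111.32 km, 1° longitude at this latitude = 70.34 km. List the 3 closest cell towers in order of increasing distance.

12, 5, 13

Distances from 50.7989°N, 1.5877°W:
1: √((-0.0390·111.32)² + (0.0771·70.34)²) = √(18.848449 + 29.411250) = 6.9469 km
2: √((-0.0244·111.32)² + (0.0611·70.34)²) = √(7.377786 + 18.470861) = 5.0842 km
3: √((0.0636·111.32)² + (-0.0032·70.34)²) = √(50.125720 + 0.050665) = 7.0835 km
4: √((0.0565·111.32)² + (-0.0256·70.34)²) = √(39.558817 + 3.242535) = 6.5423 km
5: √((0.0232·111.32)² + (-0.0012·70.34)²) = √(6.669947 + 0.007125) = 2.5840 km
6: √((-0.0007·111.32)² + (0.0815·70.34)²) = √(0.006072 + 32.863964) = 5.7332 km
7: √((-0.0218·111.32)² + (-0.0478·70.34)²) = √(5.889242 + 11.304739) = 4.1466 km
8: √((0.0050·111.32)² + (-0.0454·70.34)²) = √(0.309804 + 10.198033) = 3.2416 km
9: √((0.0475·111.32)² + (0.0682·70.34)²) = √(27.959771 + 23.013013) = 7.1395 km
10: √((0.0255·111.32)² + (-0.0492·70.34)²) = √(8.057991 + 11.976638) = 4.4760 km
11: √((-0.0099·111.32)² + (0.0679·70.34)²) = √(1.214554 + 22.810997) = 4.9016 km
12: √((-0.0157·111.32)² + (-0.0064·70.34)²) = √(3.054539 + 0.202658) = 1.8048 km
13: √((0.0213·111.32)² + (0.0273·70.34)²) = √(5.622191 + 3.687483) = 3.0512 km
14: √((0.0480·111.32)² + (0.0150·70.34)²) = √(28.551496 + 1.113236) = 5.4465 km
Sorted: 12 (1.8048 km) < 5 (2.5840 km) < 13 (3.0512 km) < 8 (3.2416 km) < 7 (4.1466 km) < …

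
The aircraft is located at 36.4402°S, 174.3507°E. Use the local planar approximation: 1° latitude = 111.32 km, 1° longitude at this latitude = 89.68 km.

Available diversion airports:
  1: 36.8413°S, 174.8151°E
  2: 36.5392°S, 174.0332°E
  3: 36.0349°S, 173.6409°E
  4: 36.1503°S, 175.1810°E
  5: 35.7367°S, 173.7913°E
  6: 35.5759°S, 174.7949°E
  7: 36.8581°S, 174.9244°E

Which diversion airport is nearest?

Distances from 36.4402°S, 174.3507°E:
1: √((-0.4011·111.32)² + (0.4644·89.68)²) = √(1993.662864 + 1734.505260) = 61.0587 km
2: √((-0.0990·111.32)² + (-0.3175·89.68)²) = √(121.455388 + 810.734508) = 30.5318 km
3: √((0.4053·111.32)² + (-0.7098·89.68)²) = √(2035.633563 + 4051.941711) = 78.0229 km
4: √((0.2899·111.32)² + (0.8303·89.68)²) = √(1041.460556 + 5544.485793) = 81.1538 km
5: √((0.7035·111.32)² + (-0.5594·89.68)²) = √(6133.023078 + 2516.727086) = 93.0040 km
6: √((0.8643·111.32)² + (0.4442·89.68)²) = √(9257.109935 + 1586.895423) = 104.1346 km
7: √((-0.4179·111.32)² + (0.5737·89.68)²) = √(2164.168830 + 2647.042407) = 69.3629 km
Minimum: 2 at 30.5318 km.

2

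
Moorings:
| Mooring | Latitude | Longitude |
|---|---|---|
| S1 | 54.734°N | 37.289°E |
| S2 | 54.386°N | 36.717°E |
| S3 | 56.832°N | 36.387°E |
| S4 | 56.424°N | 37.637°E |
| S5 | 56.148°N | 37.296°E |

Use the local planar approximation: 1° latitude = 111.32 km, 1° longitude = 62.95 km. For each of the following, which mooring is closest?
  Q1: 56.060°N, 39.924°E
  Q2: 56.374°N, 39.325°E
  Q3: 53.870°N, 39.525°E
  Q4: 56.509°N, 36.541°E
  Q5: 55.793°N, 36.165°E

Q1 at 56.060°N, 39.924°E:
  S1: 222.042 km
  S2: 274.740 km
  S3: 238.664 km
  S4: 149.560 km
  S5: 165.722 km
  → nearest: S4 (149.560 km)
Q2 at 56.374°N, 39.325°E:
  S1: 223.062 km
  S2: 275.551 km
  S3: 191.846 km
  S4: 106.405 km
  S5: 130.180 km
  → nearest: S4 (106.405 km)
Q3 at 53.870°N, 39.525°E:
  S1: 170.479 km
  S2: 185.862 km
  S3: 384.373 km
  S4: 308.153 km
  S5: 289.819 km
  → nearest: S1 (170.479 km)
Q4 at 56.509°N, 36.541°E:
  S1: 203.126 km
  S2: 236.592 km
  S3: 37.240 km
  S4: 69.639 km
  S5: 62.240 km
  → nearest: S3 (37.240 km)
Q5 at 55.793°N, 36.165°E:
  S1: 137.492 km
  S2: 160.435 km
  S3: 116.503 km
  S4: 116.277 km
  S5: 81.429 km
  → nearest: S5 (81.429 km)

Q1→S4; Q2→S4; Q3→S1; Q4→S3; Q5→S5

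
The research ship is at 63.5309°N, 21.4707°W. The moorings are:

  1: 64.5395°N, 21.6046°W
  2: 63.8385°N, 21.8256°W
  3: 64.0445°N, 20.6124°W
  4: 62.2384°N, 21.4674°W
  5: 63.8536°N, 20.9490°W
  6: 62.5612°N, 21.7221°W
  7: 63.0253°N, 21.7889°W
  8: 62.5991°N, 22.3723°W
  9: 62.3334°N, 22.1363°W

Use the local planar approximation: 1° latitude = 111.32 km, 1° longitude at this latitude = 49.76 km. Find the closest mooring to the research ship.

Distances from 63.5309°N, 21.4707°W:
1: √((1.0086·111.32)² + (-0.1339·49.76)²) = √(12606.203772 + 44.393757) = 112.4749 km
2: √((0.3076·111.32)² + (-0.3549·49.76)²) = √(1172.516755 + 311.869384) = 38.5277 km
3: √((0.5136·111.32)² + (0.8583·49.76)²) = √(3268.860787 + 1824.059364) = 71.3647 km
4: √((-1.2925·111.32)² + (0.0033·49.76)²) = √(20701.770937 + 0.026964) = 143.8812 km
5: √((0.3227·111.32)² + (0.5217·49.76)²) = √(1290.459343 + 673.910801) = 44.3212 km
6: √((-0.9697·111.32)² + (-0.2514·49.76)²) = √(11652.555673 + 156.491693) = 108.6694 km
7: √((-0.5056·111.32)² + (-0.3182·49.76)²) = √(3167.820215 + 250.703902) = 58.4681 km
8: √((-0.9318·111.32)² + (-0.9016·49.76)²) = √(10759.493005 + 2012.744041) = 113.0143 km
9: √((-1.1975·111.32)² + (-0.6656·49.76)²) = √(17770.409652 + 1096.951358) = 137.3585 km
Minimum: 2 at 38.5277 km.

2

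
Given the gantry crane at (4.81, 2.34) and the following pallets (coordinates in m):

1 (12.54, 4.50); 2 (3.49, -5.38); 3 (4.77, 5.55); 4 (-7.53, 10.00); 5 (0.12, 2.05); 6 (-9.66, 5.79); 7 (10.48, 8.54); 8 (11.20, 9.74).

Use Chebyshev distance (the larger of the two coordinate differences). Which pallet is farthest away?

6

Distances from (4.81, 2.34):
1: 7.73 m
2: 7.72 m
3: 3.21 m
4: 12.34 m
5: 4.69 m
6: 14.47 m
7: 6.20 m
8: 7.40 m
Maximum: 6 at 14.47 m.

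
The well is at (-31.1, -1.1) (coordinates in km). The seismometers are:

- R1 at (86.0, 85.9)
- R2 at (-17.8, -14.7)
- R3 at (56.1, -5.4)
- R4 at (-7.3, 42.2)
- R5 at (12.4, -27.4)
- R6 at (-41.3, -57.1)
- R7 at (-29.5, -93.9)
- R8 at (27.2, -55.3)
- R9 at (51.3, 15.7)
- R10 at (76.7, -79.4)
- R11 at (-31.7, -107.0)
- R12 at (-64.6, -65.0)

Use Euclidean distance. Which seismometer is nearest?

R2

Distances from (-31.1, -1.1):
R1: √((117.1)² + (87.0)²) = √(13712.410 + 7569.000) = 145.9 km
R2: √((13.3)² + (-13.6)²) = √(176.890 + 184.960) = 19.0 km
R3: √((87.2)² + (-4.3)²) = √(7603.840 + 18.490) = 87.3 km
R4: √((23.8)² + (43.3)²) = √(566.440 + 1874.890) = 49.4 km
R5: √((43.5)² + (-26.3)²) = √(1892.250 + 691.690) = 50.8 km
R6: √((-10.2)² + (-56.0)²) = √(104.040 + 3136.000) = 56.9 km
R7: √((1.6)² + (-92.8)²) = √(2.560 + 8611.840) = 92.8 km
R8: √((58.3)² + (-54.2)²) = √(3398.890 + 2937.640) = 79.6 km
R9: √((82.4)² + (16.8)²) = √(6789.760 + 282.240) = 84.1 km
R10: √((107.8)² + (-78.3)²) = √(11620.840 + 6130.890) = 133.2 km
R11: √((-0.6)² + (-105.9)²) = √(0.360 + 11214.810) = 105.9 km
R12: √((-33.5)² + (-63.9)²) = √(1122.250 + 4083.210) = 72.1 km
Minimum: R2 at 19.0 km.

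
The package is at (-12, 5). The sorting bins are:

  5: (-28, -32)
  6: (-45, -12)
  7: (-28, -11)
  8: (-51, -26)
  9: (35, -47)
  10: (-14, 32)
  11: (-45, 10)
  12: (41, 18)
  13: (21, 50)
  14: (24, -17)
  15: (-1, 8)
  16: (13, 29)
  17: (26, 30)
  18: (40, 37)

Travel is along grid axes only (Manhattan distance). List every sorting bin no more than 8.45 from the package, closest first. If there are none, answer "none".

none

Distances from (-12, 5):
5: 53
6: 50
7: 32
8: 70
9: 99
10: 29
11: 38
12: 66
13: 78
14: 58
15: 14
16: 49
17: 63
18: 84
Threshold 8.45: none within range.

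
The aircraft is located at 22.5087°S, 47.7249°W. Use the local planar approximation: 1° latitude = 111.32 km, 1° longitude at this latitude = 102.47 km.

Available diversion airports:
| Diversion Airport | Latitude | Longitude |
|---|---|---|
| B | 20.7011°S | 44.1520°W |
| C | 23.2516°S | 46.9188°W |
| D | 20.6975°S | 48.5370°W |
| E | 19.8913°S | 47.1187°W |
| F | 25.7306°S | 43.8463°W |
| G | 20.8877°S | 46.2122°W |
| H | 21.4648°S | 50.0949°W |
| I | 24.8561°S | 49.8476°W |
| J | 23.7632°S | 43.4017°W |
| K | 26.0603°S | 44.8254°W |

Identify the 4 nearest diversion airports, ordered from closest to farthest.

C, D, G, H

Distances from 22.5087°S, 47.7249°W:
B: √((1.8076·111.32)² + (3.5729·102.47)²) = √(40490.306162 + 134040.239355) = 417.7685 km
C: √((-0.7429·111.32)² + (0.8061·102.47)²) = √(6839.228471 + 6822.936270) = 116.8853 km
D: √((1.8112·111.32)² + (-0.8121·102.47)²) = √(40651.747028 + 6924.883849) = 218.1207 km
E: √((2.6174·111.32)² + (0.6062·102.47)²) = √(84895.875513 + 3858.560699) = 297.9168 km
F: √((-3.2219·111.32)² + (3.8786·102.47)²) = √(128638.364250 + 157958.666473) = 535.3476 km
G: √((1.6210·111.32)² + (1.5127·102.47)²) = √(32562.101448 + 24026.974431) = 237.8846 km
H: √((1.0439·111.32)² + (-2.3700·102.47)²) = √(13504.054763 + 58978.016745) = 269.2249 km
I: √((-2.3474·111.32)² + (-2.1227·102.47)²) = √(68284.258195 + 47311.935186) = 339.9944 km
J: √((-1.2545·111.32)² + (4.3232·102.47)²) = √(19502.385043 + 196247.497347) = 464.4888 km
K: √((-3.5516·111.32)² + (2.8995·102.47)²) = √(156312.781058 + 88275.400901) = 494.5586 km
Sorted: C (116.8853 km) < D (218.1207 km) < G (237.8846 km) < H (269.2249 km) < E (297.9168 km) < I (339.9944 km) < …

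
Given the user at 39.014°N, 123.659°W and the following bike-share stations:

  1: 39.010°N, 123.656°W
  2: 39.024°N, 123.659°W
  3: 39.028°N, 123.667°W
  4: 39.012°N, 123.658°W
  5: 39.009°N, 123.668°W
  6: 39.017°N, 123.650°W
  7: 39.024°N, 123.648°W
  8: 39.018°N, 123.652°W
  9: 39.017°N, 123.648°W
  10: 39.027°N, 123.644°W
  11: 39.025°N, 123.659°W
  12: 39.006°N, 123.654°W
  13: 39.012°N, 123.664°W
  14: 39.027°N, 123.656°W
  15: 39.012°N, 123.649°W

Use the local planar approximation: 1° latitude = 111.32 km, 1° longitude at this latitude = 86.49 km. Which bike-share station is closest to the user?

4

Distances from 39.014°N, 123.659°W:
1: 0.515 km
2: 1.113 km
3: 1.705 km
4: 0.239 km
5: 0.957 km
6: 0.847 km
7: 1.464 km
8: 0.752 km
9: 1.008 km
10: 1.944 km
11: 1.225 km
12: 0.990 km
13: 0.486 km
14: 1.470 km
15: 0.893 km
Minimum: 4 at 0.239 km.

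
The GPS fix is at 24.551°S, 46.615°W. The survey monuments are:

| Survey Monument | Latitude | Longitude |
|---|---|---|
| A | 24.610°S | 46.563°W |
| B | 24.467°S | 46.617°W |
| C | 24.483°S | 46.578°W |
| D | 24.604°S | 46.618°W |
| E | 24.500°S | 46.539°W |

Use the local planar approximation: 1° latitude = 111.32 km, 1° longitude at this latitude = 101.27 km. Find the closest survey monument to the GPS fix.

Distances from 24.551°S, 46.615°W:
A: 8.418 km
B: 9.353 km
C: 8.446 km
D: 5.908 km
E: 9.564 km
Minimum: D at 5.908 km.

D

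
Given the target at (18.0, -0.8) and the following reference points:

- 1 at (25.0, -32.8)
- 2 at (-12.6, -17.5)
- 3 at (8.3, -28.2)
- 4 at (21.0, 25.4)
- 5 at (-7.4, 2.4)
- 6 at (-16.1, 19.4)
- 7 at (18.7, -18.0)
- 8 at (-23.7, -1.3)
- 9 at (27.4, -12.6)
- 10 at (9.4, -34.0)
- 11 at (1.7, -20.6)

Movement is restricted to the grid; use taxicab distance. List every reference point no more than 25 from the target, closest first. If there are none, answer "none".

7, 9

Distances from (18.0, -0.8):
1: 39.0
2: 47.3
3: 37.1
4: 29.2
5: 28.6
6: 54.3
7: 17.9
8: 42.2
9: 21.2
10: 41.8
11: 36.1
Threshold 25: 7 (17.9), 9 (21.2) are within range.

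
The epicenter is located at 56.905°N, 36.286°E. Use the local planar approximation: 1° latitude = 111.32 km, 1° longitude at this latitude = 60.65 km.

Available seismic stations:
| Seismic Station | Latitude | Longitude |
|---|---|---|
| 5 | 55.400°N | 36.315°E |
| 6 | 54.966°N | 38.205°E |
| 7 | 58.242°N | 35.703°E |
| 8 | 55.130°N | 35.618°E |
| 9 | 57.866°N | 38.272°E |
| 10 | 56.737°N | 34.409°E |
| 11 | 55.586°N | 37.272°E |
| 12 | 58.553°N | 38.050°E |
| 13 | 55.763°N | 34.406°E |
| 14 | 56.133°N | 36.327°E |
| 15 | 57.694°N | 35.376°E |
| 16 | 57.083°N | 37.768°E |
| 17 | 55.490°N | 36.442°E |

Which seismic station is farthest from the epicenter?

Distances from 56.905°N, 36.286°E:
5: √((-1.505·111.32)² + (0.029·60.65)²) = √(28068.51234 + 3.09355) = 167.546 km
6: √((-1.939·111.32)² + (1.919·60.65)²) = √(46590.99802 + 13546.01524) = 245.228 km
7: √((1.337·111.32)² + (-0.583·60.65)²) = √(22151.80960 + 1250.25535) = 152.977 km
8: √((-1.775·111.32)² + (-0.668·60.65)²) = √(39042.99365 + 1641.40040) = 201.704 km
9: √((0.961·111.32)² + (1.986·60.65)²) = √(11444.40374 + 14508.41931) = 161.099 km
10: √((-0.168·111.32)² + (-1.877·60.65)²) = √(349.75583 + 12959.55698) = 115.366 km
11: √((-1.319·111.32)² + (0.986·60.65)²) = √(21559.36605 + 3576.14764) = 158.542 km
12: √((1.648·111.32)² + (1.764·60.65)²) = √(33655.86911 + 11446.13258) = 212.372 km
13: √((-1.142·111.32)² + (-1.880·60.65)²) = √(16161.38600 + 13001.01648) = 170.770 km
14: √((-0.772·111.32)² + (0.041·60.65)²) = √(7385.51860 + 6.18343) = 85.975 km
15: √((0.789·111.32)² + (-0.910·60.65)²) = √(7714.36888 + 3046.10167) = 103.733 km
16: √((0.178·111.32)² + (1.482·60.65)²) = √(392.63264 + 8079.00762) = 92.042 km
17: √((-1.415·111.32)² + (0.156·60.65)²) = √(24811.85732 + 89.51809) = 157.802 km
Maximum: 6 at 245.228 km.

6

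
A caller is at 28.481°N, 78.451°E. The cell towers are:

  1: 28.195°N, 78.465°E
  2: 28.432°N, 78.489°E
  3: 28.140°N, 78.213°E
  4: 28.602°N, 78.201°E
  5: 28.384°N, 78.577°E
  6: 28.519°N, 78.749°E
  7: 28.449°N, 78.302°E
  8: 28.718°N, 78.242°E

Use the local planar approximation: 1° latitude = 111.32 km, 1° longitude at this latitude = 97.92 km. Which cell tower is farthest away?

Distances from 28.481°N, 78.451°E:
1: 31.867 km
2: 6.603 km
3: 44.543 km
4: 27.941 km
5: 16.396 km
6: 29.485 km
7: 15.019 km
8: 33.390 km
Maximum: 3 at 44.543 km.

3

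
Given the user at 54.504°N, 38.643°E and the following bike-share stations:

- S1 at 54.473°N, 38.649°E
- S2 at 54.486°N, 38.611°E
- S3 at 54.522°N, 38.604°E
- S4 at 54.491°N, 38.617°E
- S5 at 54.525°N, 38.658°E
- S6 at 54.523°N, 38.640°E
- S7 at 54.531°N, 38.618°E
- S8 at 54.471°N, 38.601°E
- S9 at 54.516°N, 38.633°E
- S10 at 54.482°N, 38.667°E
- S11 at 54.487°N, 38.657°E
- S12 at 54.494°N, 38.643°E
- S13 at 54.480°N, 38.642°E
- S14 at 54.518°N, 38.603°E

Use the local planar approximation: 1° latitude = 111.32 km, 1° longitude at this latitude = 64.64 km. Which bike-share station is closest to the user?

S12

Distances from 54.504°N, 38.643°E:
S1: 3.473 km
S2: 2.880 km
S3: 3.220 km
S4: 2.218 km
S5: 2.531 km
S6: 2.124 km
S7: 3.413 km
S8: 4.568 km
S9: 1.484 km
S10: 2.899 km
S11: 2.098 km
S12: 1.113 km
S13: 2.672 km
S14: 3.019 km
Minimum: S12 at 1.113 km.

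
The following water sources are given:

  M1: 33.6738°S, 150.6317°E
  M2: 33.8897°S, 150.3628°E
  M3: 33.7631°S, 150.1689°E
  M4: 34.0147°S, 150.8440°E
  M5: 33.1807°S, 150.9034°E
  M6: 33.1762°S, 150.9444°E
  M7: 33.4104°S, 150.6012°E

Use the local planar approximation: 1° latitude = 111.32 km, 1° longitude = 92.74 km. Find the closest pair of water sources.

Pairwise distances:
M1–M2: √((-0.2159·111.32)² + (-0.2689·92.74)²) = √(577.632579 + 621.893171) = 34.6342 km
M1–M3: √((-0.0893·111.32)² + (-0.4628·92.74)²) = √(98.821016 + 1842.132580) = 44.0563 km
M1–M4: √((-0.3409·111.32)² + (0.2123·92.74)²) = √(1440.125690 + 387.644986) = 42.7524 km
M1–M5: √((0.4931·111.32)² + (0.2717·92.74)²) = √(3013.119807 + 634.911890) = 60.3989 km
M1–M6: √((0.4976·111.32)² + (0.3127·92.74)²) = √(3068.365837 + 840.988284) = 62.5248 km
M1–M7: √((0.2634·111.32)² + (-0.0305·92.74)²) = √(859.761387 + 8.000808) = 29.4578 km
M2–M3: √((0.1266·111.32)² + (-0.1939·92.74)²) = √(198.615806 + 323.362610) = 22.8468 km
M2–M4: √((-0.1250·111.32)² + (0.4812·92.74)²) = √(193.627225 + 1991.523431) = 46.7456 km
M2–M5: √((0.7090·111.32)² + (0.5406·92.74)²) = √(6229.294534 + 2513.542691) = 93.5031 km
M2–M6: √((0.7135·111.32)² + (0.5816·92.74)²) = √(6308.619735 + 2909.262968) = 96.0098 km
M2–M7: √((0.4793·111.32)² + (0.2384·92.74)²) = √(2846.828161 + 488.817432) = 57.7550 km
M3–M4: √((-0.2516·111.32)² + (0.6751·92.74)²) = √(784.454338 + 3919.858582) = 68.5880 km
M3–M5: √((0.5824·111.32)² + (0.7345·92.74)²) = √(4203.287807 + 4639.997893) = 94.0387 km
M3–M6: √((0.5869·111.32)² + (0.7755·92.74)²) = √(4268.493401 + 5172.467701) = 97.1646 km
M3–M7: √((0.3527·111.32)² + (0.4323·92.74)²) = √(1541.548932 + 1607.328533) = 56.1149 km
M4–M5: √((0.8340·111.32)² + (0.0594·92.74)²) = √(8619.428999 + 30.346393) = 93.0042 km
M4–M6: √((0.8385·111.32)² + (0.1004·92.74)²) = √(8712.695361 + 86.696509) = 93.8051 km
M4–M7: √((0.6043·111.32)² + (-0.2428·92.74)²) = √(4525.343849 + 507.027538) = 70.9392 km
M5–M6: √((0.0045·111.32)² + (0.0410·92.74)²) = √(0.250941 + 14.457789) = 3.8352 km
M5–M7: √((-0.2297·111.32)² + (-0.3022·92.74)²) = √(653.835333 + 785.458245) = 37.9380 km
M6–M7: √((-0.2342·111.32)² + (-0.3432·92.74)²) = √(679.704549 + 1013.045010) = 41.1430 km
Closest pair: M5–M6 at 3.8352 km.

M5 and M6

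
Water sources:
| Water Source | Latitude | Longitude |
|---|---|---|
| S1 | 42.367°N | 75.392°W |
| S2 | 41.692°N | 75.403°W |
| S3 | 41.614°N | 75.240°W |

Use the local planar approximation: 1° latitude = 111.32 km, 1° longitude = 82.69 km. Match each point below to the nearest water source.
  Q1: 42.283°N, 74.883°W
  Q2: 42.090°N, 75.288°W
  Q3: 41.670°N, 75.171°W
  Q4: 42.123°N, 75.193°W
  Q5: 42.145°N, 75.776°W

Q1 at 42.283°N, 74.883°W:
  S1: √((0.084·111.32)² + (-0.509·82.69)²) = √(87.43896 + 1771.50160) = 43.115 km
  S2: √((-0.591·111.32)² + (-0.520·82.69)²) = √(4328.33989 + 1848.89680) = 78.595 km
  S3: √((-0.669·111.32)² + (-0.357·82.69)²) = √(5546.23964 + 871.44988) = 80.110 km
  → nearest: S1 (43.115 km)
Q2 at 42.090°N, 75.288°W:
  S1: √((0.277·111.32)² + (-0.104·82.69)²) = √(950.83669 + 73.95587) = 32.012 km
  S2: √((-0.398·111.32)² + (-0.115·82.69)²) = √(1962.96492 + 90.42774) = 45.314 km
  S3: √((-0.476·111.32)² + (0.048·82.69)²) = √(2807.76206 + 15.75391) = 53.137 km
  → nearest: S1 (32.012 km)
Q3 at 41.670°N, 75.171°W:
  S1: √((0.697·111.32)² + (-0.221·82.69)²) = √(6020.21431 + 333.95698) = 79.713 km
  S2: √((0.022·111.32)² + (-0.232·82.69)²) = √(5.99780 + 368.02893) = 19.340 km
  S3: √((-0.056·111.32)² + (-0.069·82.69)²) = √(38.86176 + 32.55399) = 8.451 km
  → nearest: S3 (8.451 km)
Q4 at 42.123°N, 75.193°W:
  S1: √((0.244·111.32)² + (-0.199·82.69)²) = √(737.77859 + 270.77723) = 31.758 km
  S2: √((-0.431·111.32)² + (-0.210·82.69)²) = √(2301.97676 + 301.53975) = 51.025 km
  S3: √((-0.509·111.32)² + (-0.047·82.69)²) = √(3210.56865 + 15.10434) = 56.795 km
  → nearest: S1 (31.758 km)
Q5 at 42.145°N, 75.776°W:
  S1: √((0.222·111.32)² + (0.384·82.69)²) = √(610.73435 + 1008.25047) = 40.237 km
  S2: √((-0.453·111.32)² + (0.373·82.69)²) = √(2542.97915 + 951.31347) = 59.113 km
  S3: √((-0.531·111.32)² + (0.536·82.69)²) = √(3494.10086 + 1964.42550) = 73.882 km
  → nearest: S1 (40.237 km)

Q1→S1; Q2→S1; Q3→S3; Q4→S1; Q5→S1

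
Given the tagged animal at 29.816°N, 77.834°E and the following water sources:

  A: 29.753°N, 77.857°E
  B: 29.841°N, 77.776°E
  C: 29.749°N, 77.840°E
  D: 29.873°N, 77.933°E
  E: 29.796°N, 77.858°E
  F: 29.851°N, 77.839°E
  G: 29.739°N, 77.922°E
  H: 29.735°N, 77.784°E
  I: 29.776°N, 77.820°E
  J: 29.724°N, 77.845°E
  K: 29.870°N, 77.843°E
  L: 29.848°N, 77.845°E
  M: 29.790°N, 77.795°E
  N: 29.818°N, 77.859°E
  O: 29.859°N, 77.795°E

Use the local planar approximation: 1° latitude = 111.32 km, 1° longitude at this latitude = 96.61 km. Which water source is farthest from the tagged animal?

G

Distances from 29.816°N, 77.834°E:
A: √((-0.063·111.32)² + (0.023·96.61)²) = √(49.18441 + 4.93742) = 7.357 km
B: √((0.025·111.32)² + (-0.058·96.61)²) = √(7.74509 + 31.39787) = 6.256 km
C: √((-0.067·111.32)² + (0.006·96.61)²) = √(55.62833 + 0.33601) = 7.481 km
D: √((0.057·111.32)² + (0.099·96.61)²) = √(40.26207 + 91.47756) = 11.478 km
E: √((-0.020·111.32)² + (0.024·96.61)²) = √(4.95686 + 5.37609) = 3.214 km
F: √((0.035·111.32)² + (0.005·96.61)²) = √(15.18037 + 0.23334) = 3.926 km
G: √((-0.077·111.32)² + (0.088·96.61)²) = √(73.47301 + 72.27856) = 12.073 km
H: √((-0.081·111.32)² + (-0.050·96.61)²) = √(81.30485 + 23.33373) = 10.229 km
I: √((-0.040·111.32)² + (-0.014·96.61)²) = √(19.82743 + 1.82936) = 4.654 km
J: √((-0.092·111.32)² + (0.011·96.61)²) = √(104.88709 + 1.12935) = 10.296 km
K: √((0.054·111.32)² + (0.009·96.61)²) = √(36.13549 + 0.75601) = 6.074 km
L: √((0.032·111.32)² + (0.011·96.61)²) = √(12.68955 + 1.12935) = 3.717 km
M: √((-0.026·111.32)² + (-0.039·96.61)²) = √(8.37709 + 14.19624) = 4.751 km
N: √((0.002·111.32)² + (0.025·96.61)²) = √(0.04957 + 5.83343) = 2.425 km
O: √((0.043·111.32)² + (-0.039·96.61)²) = √(22.91307 + 14.19624) = 6.092 km
Maximum: G at 12.073 km.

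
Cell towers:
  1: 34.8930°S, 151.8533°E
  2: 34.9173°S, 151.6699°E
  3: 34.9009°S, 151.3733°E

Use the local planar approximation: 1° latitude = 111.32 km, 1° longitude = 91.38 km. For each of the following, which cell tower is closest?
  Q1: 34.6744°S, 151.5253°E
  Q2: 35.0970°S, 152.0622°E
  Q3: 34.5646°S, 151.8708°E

Q1 at 34.6744°S, 151.5253°E:
  1: 38.6074 km
  2: 30.0955 km
  3: 28.7866 km
  → nearest: 3 (28.7866 km)
Q2 at 35.0970°S, 152.0622°E:
  1: 29.6667 km
  2: 41.0521 km
  3: 66.6292 km
  → nearest: 1 (29.6667 km)
Q3 at 34.5646°S, 151.8708°E:
  1: 36.5924 km
  2: 43.3425 km
  3: 58.8921 km
  → nearest: 1 (36.5924 km)

Q1→3; Q2→1; Q3→1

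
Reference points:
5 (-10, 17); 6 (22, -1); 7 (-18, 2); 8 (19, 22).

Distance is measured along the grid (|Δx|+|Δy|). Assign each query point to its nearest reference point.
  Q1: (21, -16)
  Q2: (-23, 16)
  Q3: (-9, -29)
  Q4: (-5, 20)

Q1 at (21, -16):
  5: |-31| + |33| = 31 + 33 = 64
  6: |1| + |15| = 1 + 15 = 16
  7: |-39| + |18| = 39 + 18 = 57
  8: |-2| + |38| = 2 + 38 = 40
  → nearest: 6 (16)
Q2 at (-23, 16):
  5: |13| + |1| = 13 + 1 = 14
  6: |45| + |-17| = 45 + 17 = 62
  7: |5| + |-14| = 5 + 14 = 19
  8: |42| + |6| = 42 + 6 = 48
  → nearest: 5 (14)
Q3 at (-9, -29):
  5: |-1| + |46| = 1 + 46 = 47
  6: |31| + |28| = 31 + 28 = 59
  7: |-9| + |31| = 9 + 31 = 40
  8: |28| + |51| = 28 + 51 = 79
  → nearest: 7 (40)
Q4 at (-5, 20):
  5: |-5| + |-3| = 5 + 3 = 8
  6: |27| + |-21| = 27 + 21 = 48
  7: |-13| + |-18| = 13 + 18 = 31
  8: |24| + |2| = 24 + 2 = 26
  → nearest: 5 (8)

Q1→6; Q2→5; Q3→7; Q4→5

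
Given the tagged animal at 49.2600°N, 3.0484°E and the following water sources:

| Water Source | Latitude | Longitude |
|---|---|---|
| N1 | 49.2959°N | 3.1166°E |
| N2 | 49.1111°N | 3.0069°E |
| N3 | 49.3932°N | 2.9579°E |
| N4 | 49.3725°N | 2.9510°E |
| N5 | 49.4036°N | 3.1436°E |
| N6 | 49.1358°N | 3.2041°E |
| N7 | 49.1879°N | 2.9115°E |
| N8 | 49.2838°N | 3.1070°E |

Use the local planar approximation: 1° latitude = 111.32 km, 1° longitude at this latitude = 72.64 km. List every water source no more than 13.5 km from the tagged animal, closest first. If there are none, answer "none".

Distances from 49.2600°N, 3.0484°E:
N1: 6.3650 km
N2: 16.8474 km
N3: 16.2198 km
N4: 14.3839 km
N5: 17.4172 km
N6: 17.8626 km
N7: 12.7793 km
N8: 5.0139 km
Threshold 13.5 km: N8 (5.0139 km), N1 (6.3650 km), N7 (12.7793 km) are within range.

N8, N1, N7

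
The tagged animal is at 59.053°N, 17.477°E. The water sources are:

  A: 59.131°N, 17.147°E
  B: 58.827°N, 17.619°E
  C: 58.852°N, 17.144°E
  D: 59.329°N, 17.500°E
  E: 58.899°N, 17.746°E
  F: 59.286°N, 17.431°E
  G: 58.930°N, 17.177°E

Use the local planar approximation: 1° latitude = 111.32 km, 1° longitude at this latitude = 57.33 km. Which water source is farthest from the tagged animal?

D

Distances from 59.053°N, 17.477°E:
A: √((0.078·111.32)² + (-0.330·57.33)²) = √(75.39379 + 357.92478) = 20.816 km
B: √((-0.226·111.32)² + (0.142·57.33)²) = √(632.94107 + 66.27360) = 26.443 km
C: √((-0.201·111.32)² + (-0.333·57.33)²) = √(500.65495 + 364.46208) = 29.413 km
D: √((0.276·111.32)² + (0.023·57.33)²) = √(943.98384 + 1.73868) = 30.753 km
E: √((-0.154·111.32)² + (0.269·57.33)²) = √(293.89205 + 237.83099) = 23.059 km
F: √((0.233·111.32)² + (-0.046·57.33)²) = √(672.75702 + 6.95472) = 26.071 km
G: √((-0.123·111.32)² + (-0.300·57.33)²) = √(187.48072 + 295.80560) = 21.984 km
Maximum: D at 30.753 km.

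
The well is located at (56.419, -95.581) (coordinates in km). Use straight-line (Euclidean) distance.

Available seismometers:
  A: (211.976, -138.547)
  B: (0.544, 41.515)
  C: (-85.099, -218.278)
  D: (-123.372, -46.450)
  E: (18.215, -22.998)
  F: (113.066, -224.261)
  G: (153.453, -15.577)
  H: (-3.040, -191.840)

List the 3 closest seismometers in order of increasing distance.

E, H, G

Distances from (56.419, -95.581):
A: √((155.557)² + (-42.966)²) = √(24197.98025 + 1846.07716) = 161.382 km
B: √((-55.875)² + (137.096)²) = √(3122.01562 + 18795.31322) = 148.045 km
C: √((-141.518)² + (-122.697)²) = √(20027.34432 + 15054.55381) = 187.302 km
D: √((-179.791)² + (49.131)²) = √(32324.80368 + 2413.85516) = 186.383 km
E: √((-38.204)² + (72.583)²) = √(1459.54562 + 5268.29189) = 82.023 km
F: √((56.647)² + (-128.680)²) = √(3208.88261 + 16558.54240) = 140.597 km
G: √((97.034)² + (80.004)²) = √(9415.59716 + 6400.64002) = 125.763 km
H: √((-59.459)² + (-96.259)²) = √(3535.37268 + 9265.79508) = 113.142 km
Sorted: E (82.023 km) < H (113.142 km) < G (125.763 km) < F (140.597 km) < B (148.045 km) < …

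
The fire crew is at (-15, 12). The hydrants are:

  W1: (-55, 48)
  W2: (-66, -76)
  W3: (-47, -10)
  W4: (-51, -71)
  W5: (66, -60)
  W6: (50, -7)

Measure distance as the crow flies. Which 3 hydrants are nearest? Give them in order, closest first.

Distances from (-15, 12):
W1: 53.8
W2: 101.7
W3: 38.8
W4: 90.5
W5: 108.4
W6: 67.7
Sorted: W3 (38.8) < W1 (53.8) < W6 (67.7) < W4 (90.5) < W2 (101.7) < …

W3, W1, W6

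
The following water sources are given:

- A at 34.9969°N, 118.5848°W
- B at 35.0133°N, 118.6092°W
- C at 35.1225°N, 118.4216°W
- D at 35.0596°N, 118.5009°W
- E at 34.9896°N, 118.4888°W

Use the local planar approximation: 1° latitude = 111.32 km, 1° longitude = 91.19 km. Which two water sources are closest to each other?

A and B

Pairwise distances:
A–B: √((0.0164·111.32)² + (-0.0244·91.19)²) = √(3.332991 + 4.950785) = 2.8782 km
A–C: √((0.1256·111.32)² + (0.1632·91.19)²) = √(195.490508 + 221.480115) = 20.4199 km
A–D: √((0.0627·111.32)² + (0.0839·91.19)²) = √(48.717105 + 58.535368) = 10.3563 km
A–E: √((-0.0073·111.32)² + (0.0960·91.19)²) = √(0.660377 + 76.636718) = 8.7919 km
B–C: √((0.1092·111.32)² + (0.1876·91.19)²) = √(147.771837 + 292.657797) = 20.9864 km
B–D: √((0.0463·111.32)² + (0.1083·91.19)²) = √(26.564912 + 97.532947) = 11.1399 km
B–E: √((-0.0237·111.32)² + (0.1204·91.19)²) = √(6.960542 + 120.544501) = 11.2918 km
C–D: √((-0.0629·111.32)² + (-0.0793·91.19)²) = √(49.028396 + 52.292669) = 10.0658 km
C–E: √((-0.1329·111.32)² + (-0.0672·91.19)²) = √(218.875100 + 37.551992) = 16.0133 km
D–E: √((-0.0700·111.32)² + (0.0121·91.19)²) = √(60.721498 + 1.217489) = 7.8701 km
Closest pair: A–B at 2.8782 km.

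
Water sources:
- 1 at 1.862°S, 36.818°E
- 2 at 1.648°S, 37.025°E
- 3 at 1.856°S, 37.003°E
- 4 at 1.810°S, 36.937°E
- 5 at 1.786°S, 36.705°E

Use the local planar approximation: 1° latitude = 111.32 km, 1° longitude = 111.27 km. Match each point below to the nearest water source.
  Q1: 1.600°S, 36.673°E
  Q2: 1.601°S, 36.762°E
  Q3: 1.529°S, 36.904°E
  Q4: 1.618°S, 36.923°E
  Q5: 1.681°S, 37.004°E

Q1→5; Q2→5; Q3→2; Q4→2; Q5→2

Q1 at 1.600°S, 36.673°E:
  1: 33.331 km
  2: 39.530 km
  3: 46.480 km
  4: 37.542 km
  5: 21.009 km
  → nearest: 5 (21.009 km)
Q2 at 1.601°S, 36.762°E:
  1: 29.715 km
  2: 29.728 km
  3: 39.050 km
  4: 30.339 km
  5: 21.549 km
  → nearest: 5 (21.549 km)
Q3 at 1.529°S, 36.904°E:
  1: 38.285 km
  2: 18.888 km
  3: 38.032 km
  4: 31.496 km
  5: 36.177 km
  → nearest: 2 (18.888 km)
Q4 at 1.618°S, 36.923°E:
  1: 29.568 km
  2: 11.831 km
  3: 27.950 km
  4: 21.430 km
  5: 30.629 km
  → nearest: 2 (11.831 km)
Q5 at 1.681°S, 37.004°E:
  1: 28.884 km
  2: 4.354 km
  3: 19.481 km
  4: 16.180 km
  5: 35.263 km
  → nearest: 2 (4.354 km)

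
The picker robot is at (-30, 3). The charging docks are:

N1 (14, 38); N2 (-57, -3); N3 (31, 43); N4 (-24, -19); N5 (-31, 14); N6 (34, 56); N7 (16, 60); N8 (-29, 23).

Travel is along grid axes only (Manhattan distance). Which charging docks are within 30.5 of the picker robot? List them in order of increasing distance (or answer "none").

N5, N8, N4

Distances from (-30, 3):
N1: |44| + |35| = 44 + 35 = 79
N2: |-27| + |-6| = 27 + 6 = 33
N3: |61| + |40| = 61 + 40 = 101
N4: |6| + |-22| = 6 + 22 = 28
N5: |-1| + |11| = 1 + 11 = 12
N6: |64| + |53| = 64 + 53 = 117
N7: |46| + |57| = 46 + 57 = 103
N8: |1| + |20| = 1 + 20 = 21
Threshold 30.5: N5 (12), N8 (21), N4 (28) are within range.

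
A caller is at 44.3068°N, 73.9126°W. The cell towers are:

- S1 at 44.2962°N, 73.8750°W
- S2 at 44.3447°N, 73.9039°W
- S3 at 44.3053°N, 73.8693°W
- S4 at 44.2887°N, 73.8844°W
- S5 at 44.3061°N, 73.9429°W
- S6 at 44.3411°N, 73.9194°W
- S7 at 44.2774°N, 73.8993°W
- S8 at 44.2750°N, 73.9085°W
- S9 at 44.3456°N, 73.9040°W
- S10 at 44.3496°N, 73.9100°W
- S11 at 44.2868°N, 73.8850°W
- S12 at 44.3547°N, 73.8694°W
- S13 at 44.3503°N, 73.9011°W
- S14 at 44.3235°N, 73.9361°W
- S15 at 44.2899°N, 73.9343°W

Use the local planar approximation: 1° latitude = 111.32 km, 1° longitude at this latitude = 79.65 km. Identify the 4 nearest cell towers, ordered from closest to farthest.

Distances from 44.3068°N, 73.9126°W:
S1: √((-0.0106·111.32)² + (0.0376·79.65)²) = √(1.392381 + 8.969067) = 3.2189 km
S2: √((0.0379·111.32)² + (0.0087·79.65)²) = √(17.800197 + 0.480187) = 4.2756 km
S3: √((-0.0015·111.32)² + (0.0433·79.65)²) = √(0.027882 + 11.894532) = 3.4529 km
S4: √((-0.0181·111.32)² + (0.0282·79.65)²) = √(4.059790 + 5.045100) = 3.0174 km
S5: √((-0.0007·111.32)² + (-0.0303·79.65)²) = √(0.006072 + 5.824475) = 2.4147 km
S6: √((0.0343·111.32)² + (-0.0068·79.65)²) = √(14.579232 + 0.293352) = 3.8565 km
S7: √((-0.0294·111.32)² + (0.0133·79.65)²) = √(10.711272 + 1.122212) = 3.4400 km
S8: √((-0.0318·111.32)² + (0.0041·79.65)²) = √(12.531430 + 0.106645) = 3.5550 km
S9: √((0.0388·111.32)² + (0.0086·79.65)²) = √(18.655627 + 0.469211) = 4.3732 km
S10: √((0.0428·111.32)² + (0.0026·79.65)²) = √(22.700422 + 0.042886) = 4.7690 km
S11: √((-0.0200·111.32)² + (0.0276·79.65)²) = √(4.956857 + 4.832699) = 3.1288 km
S12: √((0.0479·111.32)² + (0.0432·79.65)²) = √(28.432655 + 11.839655) = 6.3460 km
S13: √((0.0435·111.32)² + (0.0115·79.65)²) = √(23.449031 + 0.839010) = 4.9283 km
S14: √((0.0167·111.32)² + (-0.0235·79.65)²) = √(3.456045 + 3.503542) = 2.6381 km
S15: √((-0.0169·111.32)² + (-0.0217·79.65)²) = √(3.539320 + 2.987384) = 2.5547 km
Sorted: S5 (2.4147 km) < S15 (2.5547 km) < S14 (2.6381 km) < S4 (3.0174 km) < S11 (3.1288 km) < S1 (3.2189 km) < …

S5, S15, S14, S4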